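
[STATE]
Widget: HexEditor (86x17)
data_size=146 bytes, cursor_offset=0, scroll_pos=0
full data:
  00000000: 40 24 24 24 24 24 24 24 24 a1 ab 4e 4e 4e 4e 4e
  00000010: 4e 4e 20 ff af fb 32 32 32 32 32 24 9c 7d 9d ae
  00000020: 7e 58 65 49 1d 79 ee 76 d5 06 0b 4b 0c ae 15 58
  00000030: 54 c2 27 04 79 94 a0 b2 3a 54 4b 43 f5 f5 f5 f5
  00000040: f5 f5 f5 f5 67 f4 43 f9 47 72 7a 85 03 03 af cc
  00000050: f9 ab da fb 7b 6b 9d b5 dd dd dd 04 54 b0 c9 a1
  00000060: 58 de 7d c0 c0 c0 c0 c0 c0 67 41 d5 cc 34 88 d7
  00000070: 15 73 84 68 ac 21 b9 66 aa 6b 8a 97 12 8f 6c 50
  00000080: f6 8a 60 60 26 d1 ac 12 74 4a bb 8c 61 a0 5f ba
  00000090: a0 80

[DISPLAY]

00000000  40 24 24 24 24 24 24 24  24 a1 ab 4e 4e 4e 4e 4e  |@$$$$$$$$..NNNNN|        
00000010  4e 4e 20 ff af fb 32 32  32 32 32 24 9c 7d 9d ae  |NN ...22222$.}..|        
00000020  7e 58 65 49 1d 79 ee 76  d5 06 0b 4b 0c ae 15 58  |~XeI.y.v...K...X|        
00000030  54 c2 27 04 79 94 a0 b2  3a 54 4b 43 f5 f5 f5 f5  |T.'.y...:TKC....|        
00000040  f5 f5 f5 f5 67 f4 43 f9  47 72 7a 85 03 03 af cc  |....g.C.Grz.....|        
00000050  f9 ab da fb 7b 6b 9d b5  dd dd dd 04 54 b0 c9 a1  |....{k......T...|        
00000060  58 de 7d c0 c0 c0 c0 c0  c0 67 41 d5 cc 34 88 d7  |X.}......gA..4..|        
00000070  15 73 84 68 ac 21 b9 66  aa 6b 8a 97 12 8f 6c 50  |.s.h.!.f.k....lP|        
00000080  f6 8a 60 60 26 d1 ac 12  74 4a bb 8c 61 a0 5f ba  |..``&...tJ..a._.|        
00000090  a0 80                                             |..              |        
                                                                                      
                                                                                      
                                                                                      
                                                                                      
                                                                                      
                                                                                      
                                                                                      


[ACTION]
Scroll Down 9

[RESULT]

00000090  a0 80                                             |..              |        
                                                                                      
                                                                                      
                                                                                      
                                                                                      
                                                                                      
                                                                                      
                                                                                      
                                                                                      
                                                                                      
                                                                                      
                                                                                      
                                                                                      
                                                                                      
                                                                                      
                                                                                      
                                                                                      


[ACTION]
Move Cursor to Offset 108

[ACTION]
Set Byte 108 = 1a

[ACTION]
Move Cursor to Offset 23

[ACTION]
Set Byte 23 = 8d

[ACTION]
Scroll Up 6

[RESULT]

00000030  54 c2 27 04 79 94 a0 b2  3a 54 4b 43 f5 f5 f5 f5  |T.'.y...:TKC....|        
00000040  f5 f5 f5 f5 67 f4 43 f9  47 72 7a 85 03 03 af cc  |....g.C.Grz.....|        
00000050  f9 ab da fb 7b 6b 9d b5  dd dd dd 04 54 b0 c9 a1  |....{k......T...|        
00000060  58 de 7d c0 c0 c0 c0 c0  c0 67 41 d5 1a 34 88 d7  |X.}......gA..4..|        
00000070  15 73 84 68 ac 21 b9 66  aa 6b 8a 97 12 8f 6c 50  |.s.h.!.f.k....lP|        
00000080  f6 8a 60 60 26 d1 ac 12  74 4a bb 8c 61 a0 5f ba  |..``&...tJ..a._.|        
00000090  a0 80                                             |..              |        
                                                                                      
                                                                                      
                                                                                      
                                                                                      
                                                                                      
                                                                                      
                                                                                      
                                                                                      
                                                                                      
                                                                                      


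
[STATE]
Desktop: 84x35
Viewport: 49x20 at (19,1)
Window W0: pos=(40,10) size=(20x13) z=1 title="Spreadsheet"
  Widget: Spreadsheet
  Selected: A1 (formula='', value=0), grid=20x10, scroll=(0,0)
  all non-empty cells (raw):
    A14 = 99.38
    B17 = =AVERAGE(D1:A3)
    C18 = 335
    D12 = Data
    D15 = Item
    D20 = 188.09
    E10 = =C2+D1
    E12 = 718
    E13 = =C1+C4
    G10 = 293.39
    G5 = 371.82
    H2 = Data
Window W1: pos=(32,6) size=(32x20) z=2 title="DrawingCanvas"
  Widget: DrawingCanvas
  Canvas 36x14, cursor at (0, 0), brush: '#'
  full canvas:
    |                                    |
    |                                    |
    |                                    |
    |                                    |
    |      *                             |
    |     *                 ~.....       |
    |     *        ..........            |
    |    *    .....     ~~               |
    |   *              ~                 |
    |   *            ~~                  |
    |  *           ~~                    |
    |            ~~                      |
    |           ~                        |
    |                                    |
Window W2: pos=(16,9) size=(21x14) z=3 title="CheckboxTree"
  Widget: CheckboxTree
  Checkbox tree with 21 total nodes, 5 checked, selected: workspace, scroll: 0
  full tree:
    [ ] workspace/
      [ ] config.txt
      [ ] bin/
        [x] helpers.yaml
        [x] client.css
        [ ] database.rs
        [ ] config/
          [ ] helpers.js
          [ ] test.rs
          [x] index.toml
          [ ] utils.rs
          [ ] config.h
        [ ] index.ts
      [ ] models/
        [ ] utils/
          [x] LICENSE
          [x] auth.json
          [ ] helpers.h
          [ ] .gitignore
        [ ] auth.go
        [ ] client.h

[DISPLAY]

                                                 
                                                 
                                                 
                                                 
                                                 
             ┏━━━━━━━━━━━━━━━━━━━━━━━━━━━━━━┓    
             ┃ DrawingCanvas                ┃    
             ┠──────────────────────────────┨    
━━━━━━━━━━━━━━━━━┓                          ┃    
heckboxTree      ┃                          ┃    
─────────────────┨                          ┃    
-] workspace/    ┃                          ┃    
 [ ] config.txt  ┃  *                       ┃    
 [-] bin/        ┃ *                 ~..... ┃    
   [x] helpers.ya┃ *        ..........      ┃    
   [x] client.css┃*    .....     ~~         ┃    
   [ ] database.r┃              ~           ┃    
   [-] config/   ┃            ~~            ┃    
     [ ] helpers.┃          ~~              ┃    
     [ ] test.rs ┃        ~~                ┃    


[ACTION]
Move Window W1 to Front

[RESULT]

                                                 
                                                 
                                                 
                                                 
                                                 
             ┏━━━━━━━━━━━━━━━━━━━━━━━━━━━━━━┓    
             ┃ DrawingCanvas                ┃    
             ┠──────────────────────────────┨    
━━━━━━━━━━━━━┃+                             ┃    
heckboxTree  ┃                              ┃    
─────────────┃                              ┃    
-] workspace/┃                              ┃    
 [ ] config.t┃      *                       ┃    
 [-] bin/    ┃     *                 ~..... ┃    
   [x] helper┃     *        ..........      ┃    
   [x] client┃    *    .....     ~~         ┃    
   [ ] databa┃   *              ~           ┃    
   [-] config┃   *            ~~            ┃    
     [ ] help┃  *           ~~              ┃    
     [ ] test┃            ~~                ┃    


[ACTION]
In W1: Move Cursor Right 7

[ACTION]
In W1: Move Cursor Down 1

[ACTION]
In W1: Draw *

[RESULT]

                                                 
                                                 
                                                 
                                                 
                                                 
             ┏━━━━━━━━━━━━━━━━━━━━━━━━━━━━━━┓    
             ┃ DrawingCanvas                ┃    
             ┠──────────────────────────────┨    
━━━━━━━━━━━━━┃                              ┃    
heckboxTree  ┃       *                      ┃    
─────────────┃                              ┃    
-] workspace/┃                              ┃    
 [ ] config.t┃      *                       ┃    
 [-] bin/    ┃     *                 ~..... ┃    
   [x] helper┃     *        ..........      ┃    
   [x] client┃    *    .....     ~~         ┃    
   [ ] databa┃   *              ~           ┃    
   [-] config┃   *            ~~            ┃    
     [ ] help┃  *           ~~              ┃    
     [ ] test┃            ~~                ┃    


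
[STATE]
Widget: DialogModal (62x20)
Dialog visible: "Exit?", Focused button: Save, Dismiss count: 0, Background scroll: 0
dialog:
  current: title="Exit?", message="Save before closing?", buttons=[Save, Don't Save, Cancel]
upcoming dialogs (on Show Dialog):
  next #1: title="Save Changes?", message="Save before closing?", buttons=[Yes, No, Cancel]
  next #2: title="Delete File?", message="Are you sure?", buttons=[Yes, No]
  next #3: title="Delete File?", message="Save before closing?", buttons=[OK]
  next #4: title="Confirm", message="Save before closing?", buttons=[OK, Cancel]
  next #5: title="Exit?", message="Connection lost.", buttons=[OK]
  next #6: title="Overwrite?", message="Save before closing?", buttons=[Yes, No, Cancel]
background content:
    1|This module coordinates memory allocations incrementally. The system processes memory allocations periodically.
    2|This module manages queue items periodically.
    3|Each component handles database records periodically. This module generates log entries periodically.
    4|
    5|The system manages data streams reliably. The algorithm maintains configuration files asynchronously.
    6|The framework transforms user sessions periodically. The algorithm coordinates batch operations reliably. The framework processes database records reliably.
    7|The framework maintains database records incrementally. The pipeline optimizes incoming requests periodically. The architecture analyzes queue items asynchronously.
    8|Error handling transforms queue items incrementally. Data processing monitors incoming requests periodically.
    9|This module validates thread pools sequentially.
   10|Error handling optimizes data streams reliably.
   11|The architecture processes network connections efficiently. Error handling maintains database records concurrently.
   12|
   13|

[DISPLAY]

This module coordinates memory allocations incrementally. The 
This module manages queue items periodically.                 
Each component handles database records periodically. This mod
                                                              
The system manages data streams reliably. The algorithm mainta
The framework transforms user sessions periodically. The algor
The framework maintains database records incrementally. The pi
Error handling ┌──────────────────────────────┐ally. Data proc
This module val│            Exit?             │.              
Error handling │     Save before closing?     │               
The architectur│ [Save]  Don't Save   Cancel  │efficiently. Er
               └──────────────────────────────┘               
                                                              
                                                              
                                                              
                                                              
                                                              
                                                              
                                                              
                                                              


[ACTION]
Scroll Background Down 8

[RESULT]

This module validates thread pools sequentially.              
Error handling optimizes data streams reliably.               
The architecture processes network connections efficiently. Er
                                                              
                                                              
                                                              
                                                              
               ┌──────────────────────────────┐               
               │            Exit?             │               
               │     Save before closing?     │               
               │ [Save]  Don't Save   Cancel  │               
               └──────────────────────────────┘               
                                                              
                                                              
                                                              
                                                              
                                                              
                                                              
                                                              
                                                              


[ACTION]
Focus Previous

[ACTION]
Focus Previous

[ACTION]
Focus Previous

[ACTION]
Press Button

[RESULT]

This module validates thread pools sequentially.              
Error handling optimizes data streams reliably.               
The architecture processes network connections efficiently. Er
                                                              
                                                              
                                                              
                                                              
                                                              
                                                              
                                                              
                                                              
                                                              
                                                              
                                                              
                                                              
                                                              
                                                              
                                                              
                                                              
                                                              


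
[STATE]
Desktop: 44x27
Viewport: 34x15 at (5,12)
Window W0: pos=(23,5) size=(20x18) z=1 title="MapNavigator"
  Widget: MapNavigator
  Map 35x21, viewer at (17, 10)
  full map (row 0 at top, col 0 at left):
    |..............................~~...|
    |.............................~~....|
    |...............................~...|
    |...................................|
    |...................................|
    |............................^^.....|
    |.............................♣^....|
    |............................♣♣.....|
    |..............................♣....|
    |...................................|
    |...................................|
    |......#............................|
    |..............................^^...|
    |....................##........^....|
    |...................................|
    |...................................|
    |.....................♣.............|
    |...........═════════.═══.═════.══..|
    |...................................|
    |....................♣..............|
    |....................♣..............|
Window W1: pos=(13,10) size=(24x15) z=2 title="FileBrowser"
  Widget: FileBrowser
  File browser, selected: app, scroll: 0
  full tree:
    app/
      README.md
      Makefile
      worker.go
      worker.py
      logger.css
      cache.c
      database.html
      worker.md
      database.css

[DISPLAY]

        ┠──────────────────────┨..
        ┃> [-] app/            ┃..
        ┃    README.md         ┃..
        ┃    Makefile          ┃..
        ┃    worker.go         ┃..
        ┃    worker.py         ┃..
        ┃    logger.css        ┃#.
        ┃    cache.c           ┃..
        ┃    database.html     ┃..
        ┃    worker.md         ┃♣.
        ┃    database.css      ┃━━
        ┃                      ┃  
        ┗━━━━━━━━━━━━━━━━━━━━━━┛  
                                  
                                  


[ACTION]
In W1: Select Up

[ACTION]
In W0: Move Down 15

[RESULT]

        ┠──────────────────────┨══
        ┃> [-] app/            ┃..
        ┃    README.md         ┃..
        ┃    Makefile          ┃..
        ┃    worker.go         ┃  
        ┃    worker.py         ┃  
        ┃    logger.css        ┃  
        ┃    cache.c           ┃  
        ┃    database.html     ┃  
        ┃    worker.md         ┃  
        ┃    database.css      ┃━━
        ┃                      ┃  
        ┗━━━━━━━━━━━━━━━━━━━━━━┛  
                                  
                                  


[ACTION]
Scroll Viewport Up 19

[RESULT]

                                  
                                  
                                  
                                  
                                  
                  ┏━━━━━━━━━━━━━━━
                  ┃ MapNavigator  
                  ┠───────────────
                  ┃............##.
                  ┃...............
        ┏━━━━━━━━━━━━━━━━━━━━━━┓..
        ┃ FileBrowser          ┃♣.
        ┠──────────────────────┨══
        ┃> [-] app/            ┃..
        ┃    README.md         ┃..


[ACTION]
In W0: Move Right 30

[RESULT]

                                  
                                  
                                  
                                  
                                  
                  ┏━━━━━━━━━━━━━━━
                  ┃ MapNavigator  
                  ┠───────────────
                  ┃.....^....     
                  ┃..........     
        ┏━━━━━━━━━━━━━━━━━━━━━━┓  
        ┃ FileBrowser          ┃  
        ┠──────────────────────┨  
        ┃> [-] app/            ┃  
        ┃    README.md         ┃  


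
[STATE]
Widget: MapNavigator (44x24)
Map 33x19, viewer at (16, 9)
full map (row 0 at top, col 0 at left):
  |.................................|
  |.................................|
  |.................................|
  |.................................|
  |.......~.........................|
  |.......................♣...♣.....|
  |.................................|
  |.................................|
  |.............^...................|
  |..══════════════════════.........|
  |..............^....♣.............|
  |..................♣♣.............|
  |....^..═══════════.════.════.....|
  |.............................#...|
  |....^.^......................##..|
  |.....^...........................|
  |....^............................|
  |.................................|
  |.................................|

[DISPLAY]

                                            
                                            
                                            
      .................................     
      .................................     
      .................................     
      .................................     
      .......~.........................     
      .......................♣...♣.....     
      .................................     
      .................................     
      .............^...................     
      ..══════════════@═══════.........     
      ..............^....♣.............     
      ..................♣♣.............     
      ....^..═══════════.════.════.....     
      .............................#...     
      ....^.^......................##..     
      .....^...........................     
      ....^............................     
      .................................     
      .................................     
                                            
                                            


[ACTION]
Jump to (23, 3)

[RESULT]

                                            
                                            
                                            
                                            
                                            
                                            
                                            
                                            
                                            
................................            
................................            
................................            
......................@.........            
......~.........................            
......................♣...♣.....            
................................            
................................            
............^...................            
.══════════════════════.........            
.............^....♣.............            
.................♣♣.............            
...^..═══════════.════.════.....            
............................#...            
...^.^......................##..            


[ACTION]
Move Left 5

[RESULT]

                                            
                                            
                                            
                                            
                                            
                                            
                                            
                                            
                                            
    .................................       
    .................................       
    .................................       
    ..................@..............       
    .......~.........................       
    .......................♣...♣.....       
    .................................       
    .................................       
    .............^...................       
    ..══════════════════════.........       
    ..............^....♣.............       
    ..................♣♣.............       
    ....^..═══════════.════.════.....       
    .............................#...       
    ....^.^......................##..       


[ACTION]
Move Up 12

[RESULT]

                                            
                                            
                                            
                                            
                                            
                                            
                                            
                                            
                                            
                                            
                                            
                                            
    ..................@..............       
    .................................       
    .................................       
    .................................       
    .......~.........................       
    .......................♣...♣.....       
    .................................       
    .................................       
    .............^...................       
    ..══════════════════════.........       
    ..............^....♣.............       
    ..................♣♣.............       


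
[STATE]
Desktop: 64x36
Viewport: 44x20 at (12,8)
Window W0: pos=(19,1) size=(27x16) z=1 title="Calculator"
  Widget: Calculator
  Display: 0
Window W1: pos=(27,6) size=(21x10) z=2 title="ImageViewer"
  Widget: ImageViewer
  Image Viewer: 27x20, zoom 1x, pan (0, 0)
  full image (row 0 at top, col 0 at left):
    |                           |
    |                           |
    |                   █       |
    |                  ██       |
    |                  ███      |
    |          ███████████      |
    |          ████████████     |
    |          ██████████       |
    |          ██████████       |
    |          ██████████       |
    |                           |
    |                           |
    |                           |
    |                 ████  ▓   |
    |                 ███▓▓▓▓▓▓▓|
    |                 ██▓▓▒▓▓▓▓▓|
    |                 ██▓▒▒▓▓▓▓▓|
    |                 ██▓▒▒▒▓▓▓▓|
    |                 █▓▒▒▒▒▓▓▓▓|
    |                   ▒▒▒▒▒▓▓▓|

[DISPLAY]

       ┃│ 4 │ 5┠───────────────────┨        
       ┃├───┼──┃                   ┃        
       ┃│ 1 │ 2┃                   ┃        
       ┃├───┼──┃                   ┃        
       ┃│ 0 │ .┃                  █┃        
       ┃├───┼──┃                  █┃        
       ┃│ C │ M┃          █████████┃        
       ┃└───┴──┗━━━━━━━━━━━━━━━━━━━┛        
       ┗━━━━━━━━━━━━━━━━━━━━━━━━━┛          
                                            
                                            
                                            
                                            
                                            
                                            
                                            
                                            
                                            
                                            
                                            


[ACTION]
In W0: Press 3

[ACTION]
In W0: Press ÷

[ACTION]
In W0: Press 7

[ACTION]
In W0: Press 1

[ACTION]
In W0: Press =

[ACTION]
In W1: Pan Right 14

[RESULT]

       ┃│ 4 │ 5┠───────────────────┨        
       ┃├───┼──┃                   ┃        
       ┃│ 1 │ 2┃                   ┃        
       ┃├───┼──┃     █             ┃        
       ┃│ 0 │ .┃    ██             ┃        
       ┃├───┼──┃    ███            ┃        
       ┃│ C │ M┃███████            ┃        
       ┃└───┴──┗━━━━━━━━━━━━━━━━━━━┛        
       ┗━━━━━━━━━━━━━━━━━━━━━━━━━┛          
                                            
                                            
                                            
                                            
                                            
                                            
                                            
                                            
                                            
                                            
                                            


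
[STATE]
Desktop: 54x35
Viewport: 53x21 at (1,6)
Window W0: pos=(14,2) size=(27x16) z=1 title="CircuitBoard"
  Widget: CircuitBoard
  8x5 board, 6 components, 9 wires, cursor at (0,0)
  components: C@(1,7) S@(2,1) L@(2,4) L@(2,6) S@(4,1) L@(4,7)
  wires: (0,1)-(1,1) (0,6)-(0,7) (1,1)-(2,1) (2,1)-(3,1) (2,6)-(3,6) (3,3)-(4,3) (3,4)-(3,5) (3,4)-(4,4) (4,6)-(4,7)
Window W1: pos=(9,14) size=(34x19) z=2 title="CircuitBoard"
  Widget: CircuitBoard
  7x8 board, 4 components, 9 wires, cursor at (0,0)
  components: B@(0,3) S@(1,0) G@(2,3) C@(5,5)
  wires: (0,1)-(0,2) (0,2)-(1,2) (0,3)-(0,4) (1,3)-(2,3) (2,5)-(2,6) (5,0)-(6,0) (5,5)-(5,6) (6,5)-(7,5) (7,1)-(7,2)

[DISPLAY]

             ┃0  [.]  ·                ┃             
             ┃        │                ┃             
             ┃1       ·                ┃             
             ┃        │                ┃             
             ┃2       S           L    ┃             
             ┃        │                ┃             
             ┃3       ·       ·   · ─ ·┃             
             ┃                │   │    ┃             
        ┏━━━━━━━━━━━━━━━━━━━━━━━━━━━━━━━━┓           
        ┃ CircuitBoard                   ┃           
        ┠────────────────────────────────┨           
        ┃   0 1 2 3 4 5 6                ┃           
        ┃0  [.]  · ─ ·   B ─ ·           ┃           
        ┃            │                   ┃           
        ┃1   S       ·   ·               ┃           
        ┃                │               ┃           
        ┃2               G       · ─ ·   ┃           
        ┃                                ┃           
        ┃3                               ┃           
        ┃                                ┃           
        ┃4                               ┃           


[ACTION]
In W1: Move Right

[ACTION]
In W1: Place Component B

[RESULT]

             ┃0  [.]  ·                ┃             
             ┃        │                ┃             
             ┃1       ·                ┃             
             ┃        │                ┃             
             ┃2       S           L    ┃             
             ┃        │                ┃             
             ┃3       ·       ·   · ─ ·┃             
             ┃                │   │    ┃             
        ┏━━━━━━━━━━━━━━━━━━━━━━━━━━━━━━━━┓           
        ┃ CircuitBoard                   ┃           
        ┠────────────────────────────────┨           
        ┃   0 1 2 3 4 5 6                ┃           
        ┃0      [B]─ ·   B ─ ·           ┃           
        ┃            │                   ┃           
        ┃1   S       ·   ·               ┃           
        ┃                │               ┃           
        ┃2               G       · ─ ·   ┃           
        ┃                                ┃           
        ┃3                               ┃           
        ┃                                ┃           
        ┃4                               ┃           


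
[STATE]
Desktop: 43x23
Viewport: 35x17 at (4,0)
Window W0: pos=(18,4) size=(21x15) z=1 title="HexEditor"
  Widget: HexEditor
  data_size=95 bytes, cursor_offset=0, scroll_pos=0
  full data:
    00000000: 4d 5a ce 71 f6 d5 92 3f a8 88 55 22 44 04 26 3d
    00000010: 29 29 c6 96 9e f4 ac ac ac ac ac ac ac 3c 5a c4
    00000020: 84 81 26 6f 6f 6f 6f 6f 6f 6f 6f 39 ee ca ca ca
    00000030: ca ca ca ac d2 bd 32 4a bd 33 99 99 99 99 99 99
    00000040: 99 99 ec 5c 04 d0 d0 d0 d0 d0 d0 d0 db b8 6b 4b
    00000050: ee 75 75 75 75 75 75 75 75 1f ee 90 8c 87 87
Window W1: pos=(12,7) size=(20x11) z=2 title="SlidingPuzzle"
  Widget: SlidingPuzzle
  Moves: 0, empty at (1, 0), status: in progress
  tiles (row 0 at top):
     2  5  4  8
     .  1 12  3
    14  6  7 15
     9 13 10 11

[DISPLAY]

                                   
                                   
                                   
                                   
              ┏━━━━━━━━━━━━━━━━━━━┓
              ┃ HexEditor         ┃
              ┠───────────────────┨
        ┏━━━━━━━━━━━━━━━━━━┓5a ce ┃
        ┃ SlidingPuzzle    ┃29 c6 ┃
        ┠──────────────────┨81 26 ┃
        ┃┌────┬────┬────┬──┃ca ca ┃
        ┃│  2 │  5 │  4 │  ┃99 ec ┃
        ┃├────┼────┼────┼──┃75 75 ┃
        ┃│    │  1 │ 12 │  ┃      ┃
        ┃├────┼────┼────┼──┃      ┃
        ┃│ 14 │  6 │  7 │ 1┃      ┃
        ┃├────┼────┼────┼──┃      ┃


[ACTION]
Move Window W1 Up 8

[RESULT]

        ┏━━━━━━━━━━━━━━━━━━┓       
        ┃ SlidingPuzzle    ┃       
        ┠──────────────────┨       
        ┃┌────┬────┬────┬──┃       
        ┃│  2 │  5 │  4 │  ┃━━━━━━┓
        ┃├────┼────┼────┼──┃      ┃
        ┃│    │  1 │ 12 │  ┃──────┨
        ┃├────┼────┼────┼──┃5a ce ┃
        ┃│ 14 │  6 │  7 │ 1┃29 c6 ┃
        ┃├────┼────┼────┼──┃81 26 ┃
        ┗━━━━━━━━━━━━━━━━━━┛ca ca ┃
              ┃00000040  99 99 ec ┃
              ┃00000050  ee 75 75 ┃
              ┃                   ┃
              ┃                   ┃
              ┃                   ┃
              ┃                   ┃


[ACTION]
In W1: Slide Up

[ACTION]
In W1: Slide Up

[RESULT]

        ┏━━━━━━━━━━━━━━━━━━┓       
        ┃ SlidingPuzzle    ┃       
        ┠──────────────────┨       
        ┃┌────┬────┬────┬──┃       
        ┃│  2 │  5 │  4 │  ┃━━━━━━┓
        ┃├────┼────┼────┼──┃      ┃
        ┃│ 14 │  1 │ 12 │  ┃──────┨
        ┃├────┼────┼────┼──┃5a ce ┃
        ┃│  9 │  6 │  7 │ 1┃29 c6 ┃
        ┃├────┼────┼────┼──┃81 26 ┃
        ┗━━━━━━━━━━━━━━━━━━┛ca ca ┃
              ┃00000040  99 99 ec ┃
              ┃00000050  ee 75 75 ┃
              ┃                   ┃
              ┃                   ┃
              ┃                   ┃
              ┃                   ┃


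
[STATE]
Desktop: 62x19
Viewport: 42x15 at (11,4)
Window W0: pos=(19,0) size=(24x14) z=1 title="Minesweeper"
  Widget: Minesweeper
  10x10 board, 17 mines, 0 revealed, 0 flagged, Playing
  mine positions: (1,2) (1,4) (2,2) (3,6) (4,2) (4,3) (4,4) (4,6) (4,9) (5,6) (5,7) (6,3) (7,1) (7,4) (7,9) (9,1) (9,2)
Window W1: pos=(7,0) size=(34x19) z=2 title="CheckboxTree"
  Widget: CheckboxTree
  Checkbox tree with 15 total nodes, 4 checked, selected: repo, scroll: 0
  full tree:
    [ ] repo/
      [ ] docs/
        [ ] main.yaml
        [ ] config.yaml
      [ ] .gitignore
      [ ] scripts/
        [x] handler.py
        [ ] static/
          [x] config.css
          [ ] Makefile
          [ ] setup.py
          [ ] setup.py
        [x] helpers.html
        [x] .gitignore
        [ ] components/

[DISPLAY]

[ ] docs/                    ┃ ┃          
  [ ] main.yaml              ┃ ┃          
  [ ] config.yaml            ┃ ┃          
[ ] .gitignore               ┃ ┃          
[-] scripts/                 ┃ ┃          
  [x] handler.py             ┃ ┃          
  [-] static/                ┃ ┃          
    [x] config.css           ┃ ┃          
    [ ] Makefile             ┃ ┃          
    [ ] setup.py             ┃━┛          
    [ ] setup.py             ┃            
  [x] helpers.html           ┃            
  [x] .gitignore             ┃            
  [ ] components/            ┃            
━━━━━━━━━━━━━━━━━━━━━━━━━━━━━┛            


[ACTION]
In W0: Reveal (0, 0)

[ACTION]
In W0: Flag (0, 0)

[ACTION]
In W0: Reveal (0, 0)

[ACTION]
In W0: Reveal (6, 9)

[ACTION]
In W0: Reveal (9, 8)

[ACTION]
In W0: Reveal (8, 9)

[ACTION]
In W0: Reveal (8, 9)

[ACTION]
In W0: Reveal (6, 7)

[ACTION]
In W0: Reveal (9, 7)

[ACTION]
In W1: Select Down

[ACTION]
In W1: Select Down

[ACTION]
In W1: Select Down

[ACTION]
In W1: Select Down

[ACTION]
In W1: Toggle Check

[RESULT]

[ ] docs/                    ┃ ┃          
  [ ] main.yaml              ┃ ┃          
  [ ] config.yaml            ┃ ┃          
[x] .gitignore               ┃ ┃          
[-] scripts/                 ┃ ┃          
  [x] handler.py             ┃ ┃          
  [-] static/                ┃ ┃          
    [x] config.css           ┃ ┃          
    [ ] Makefile             ┃ ┃          
    [ ] setup.py             ┃━┛          
    [ ] setup.py             ┃            
  [x] helpers.html           ┃            
  [x] .gitignore             ┃            
  [ ] components/            ┃            
━━━━━━━━━━━━━━━━━━━━━━━━━━━━━┛            
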